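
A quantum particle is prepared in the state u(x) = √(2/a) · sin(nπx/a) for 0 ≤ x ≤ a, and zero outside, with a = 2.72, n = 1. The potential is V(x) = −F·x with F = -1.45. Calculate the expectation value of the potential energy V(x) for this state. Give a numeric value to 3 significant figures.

1.97

⟨V⟩ = ∫ V(x)·|u|² dx.
With sin²θ = (1 − cos2θ)/2 on 0 ≤ x ≤ a: ∫sin²(nπx/a) dx = a/2, ∫x·sin²(nπx/a) dx = a²/4, ∫x²·sin²(nπx/a) dx = a³·(1/6 − 1/(4n²π²)); higher powers xᵏ the same way, integrating xᵏ·cos(2nπx/a) by parts.
⟨V⟩ = 1.9720.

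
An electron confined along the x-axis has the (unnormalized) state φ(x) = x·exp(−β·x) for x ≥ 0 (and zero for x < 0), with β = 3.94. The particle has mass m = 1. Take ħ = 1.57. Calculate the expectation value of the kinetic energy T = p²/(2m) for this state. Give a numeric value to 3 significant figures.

T = −(ħ²/2m) d²/dx², so ⟨T⟩ = −(ħ²/2m) ∫ φ*·φ'' dx / ∫|φ|² dx; with m = 1.
Differentiate x·exp(−β·x) with the product rule; every integrand then reduces to terms xʲ·e^(−2βx) on [0, ∞), with ∫₀^∞ xʲ·e^(−2βx) dx = j!/(2β)^(j+1).
State is unnormalized: ∫|φ|² dx = 0.0040874, and ∫φ*·(−ħ²/2m · φ'') dx = 0.078201, so ⟨T⟩ = 0.078201 / 0.0040874.
⟨T⟩ = 19.132.

19.1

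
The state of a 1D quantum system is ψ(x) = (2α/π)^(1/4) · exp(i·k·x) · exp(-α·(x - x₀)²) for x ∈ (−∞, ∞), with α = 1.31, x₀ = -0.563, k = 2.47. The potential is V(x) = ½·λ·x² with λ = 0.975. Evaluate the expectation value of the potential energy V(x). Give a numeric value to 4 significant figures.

0.2476

⟨V⟩ = ∫ V(x)·|ψ|² dx.
Gaussian moments (u = x − x₀): ∫u^(2j)·e^(−2αu²) du = (2j−1)!!/(4α)^j · √(π/(2α)), odd powers integrate to 0; here √(π/(2α)) = 1.0950.
⟨V⟩ = 0.24756.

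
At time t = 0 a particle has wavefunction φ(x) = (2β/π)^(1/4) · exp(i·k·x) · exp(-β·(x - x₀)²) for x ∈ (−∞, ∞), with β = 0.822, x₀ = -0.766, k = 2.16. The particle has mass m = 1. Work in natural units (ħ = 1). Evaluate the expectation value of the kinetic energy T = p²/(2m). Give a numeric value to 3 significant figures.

2.74

T = −(ħ²/2m) d²/dx², so ⟨T⟩ = −(ħ²/2m) ∫ φ*·φ'' dx; with m = 1.
Gaussian moments (u = x − x₀): ∫u^(2j)·e^(−2βu²) du = (2j−1)!!/(4β)^j · √(π/(2β)), odd powers integrate to 0; here √(π/(2β)) = 1.3824. Derivatives: φ′ = (ik − 2βu)·φ, φ″ = ((ik − 2βu)² − 2β)·φ; the odd-in-u pieces drop out.
⟨T⟩ = 2.7438.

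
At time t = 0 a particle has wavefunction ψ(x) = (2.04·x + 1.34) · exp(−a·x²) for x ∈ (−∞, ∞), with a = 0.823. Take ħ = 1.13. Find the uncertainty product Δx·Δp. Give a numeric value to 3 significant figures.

0.707

Δx = √(⟨x²⟩−⟨x⟩²), Δp = √(⟨p²⟩−⟨p⟩²).
Expand each integrand as polynomial × e^(−2ax²) and use ∫x^(2j)·e^(−2ax²) dx = (2j−1)!!/(4a)^j · √(π/(2a)), odd powers → 0; here √(π/(2a)) = 1.3815. Differentiate with the product rule, d/dx e^(−ax²) = −2ax·e^(−ax²).
Normalization: ∫|ψ|² dx = 4.2271.
⟨x⟩ = 0.54277, ⟨x²⟩ = 0.55477 ⇒ Δx = 0.51007.
⟨p⟩ = 0.0000, ⟨p²⟩ = 1.9193 ⇒ Δp = 1.3854.
Δx·Δp = 0.70663.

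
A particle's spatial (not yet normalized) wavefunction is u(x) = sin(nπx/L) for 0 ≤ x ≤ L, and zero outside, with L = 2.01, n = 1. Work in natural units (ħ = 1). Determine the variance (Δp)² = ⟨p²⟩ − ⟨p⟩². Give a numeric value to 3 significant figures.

2.44

Compute ⟨p⟩ and ⟨p²⟩ separately; (Δp)² = ⟨p²⟩ − ⟨p⟩².
d/dx sin(nπx/L) = (nπ/L)·cos(nπx/L) and d²/dx² sin(nπx/L) = −(nπ/L)²·sin(nπx/L); on 0 ≤ x ≤ L, ∫sin²(nπx/L) dx = L/2 and ∫sin(nπx/L)·cos(nπx/L) dx = 0.
Normalization: ∫|u|² dx = 1.0050.
⟨p⟩ = 0.0000 and ⟨p²⟩ = 2.4429.
(Δp)² = 2.4429 − (0.0000)² = 2.4429.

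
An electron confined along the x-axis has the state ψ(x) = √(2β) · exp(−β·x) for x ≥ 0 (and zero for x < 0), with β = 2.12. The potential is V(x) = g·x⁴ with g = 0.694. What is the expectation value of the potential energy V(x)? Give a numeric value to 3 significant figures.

⟨V⟩ = ∫ V(x)·|ψ|² dx.
Every integrand reduces to terms xʲ·e^(−2βx) on [0, ∞); use ∫₀^∞ xʲ·e^(−2βx) dx = j!/(2β)^(j+1).
⟨V⟩ = 0.051536.

0.0515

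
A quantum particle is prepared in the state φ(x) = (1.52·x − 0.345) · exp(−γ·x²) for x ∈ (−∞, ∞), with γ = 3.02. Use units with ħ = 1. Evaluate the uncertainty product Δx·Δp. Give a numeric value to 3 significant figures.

0.848

Δx = √(⟨x²⟩−⟨x⟩²), Δp = √(⟨p²⟩−⟨p⟩²).
Expand each integrand as polynomial × e^(−2γx²) and use ∫x^(2j)·e^(−2γx²) dx = (2j−1)!!/(4γ)^j · √(π/(2γ)), odd powers → 0; here √(π/(2γ)) = 0.72120. Differentiate with the product rule, d/dx e^(−γx²) = −2γx·e^(−γx²).
Normalization: ∫|φ|² dx = 0.22378.
⟨x⟩ = -0.27981, ⟨x²⟩ = 0.18483 ⇒ Δx = 0.32640.
⟨p⟩ = 0.0000, ⟨p²⟩ = 6.7430 ⇒ Δp = 2.5967.
Δx·Δp = 0.84758.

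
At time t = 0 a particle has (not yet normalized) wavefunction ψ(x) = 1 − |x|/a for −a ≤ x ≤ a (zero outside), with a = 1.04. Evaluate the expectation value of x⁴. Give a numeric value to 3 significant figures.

⟨x⁴⟩ = ∫ x⁴·|ψ|² dx / ∫|ψ|² dx (integrals over the domain).
ψ is even, so ∫ over [−a, a] = 2∫₀ᵃ with ψ = 1 − x/a there: ∫₀ᵃ (1 − x/a)² dx = a/3, ∫₀ᵃ x²(1 − x/a)² dx = a³/30, ∫₀ᵃ x⁴(1 − x/a)² dx = a⁵/105.
State is unnormalized: ∫|ψ|² dx = 0.69333, and ∫ψ*·x⁴·ψ dx = 0.023174, so ⟨x⁴⟩ = 0.023174 / 0.69333.
⟨x⁴⟩ = 0.033425.

0.0334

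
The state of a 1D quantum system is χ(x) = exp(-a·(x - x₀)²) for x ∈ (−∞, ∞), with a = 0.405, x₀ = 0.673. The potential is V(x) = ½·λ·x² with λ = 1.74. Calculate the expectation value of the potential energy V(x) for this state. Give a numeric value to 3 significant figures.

⟨V⟩ = ∫ V(x)·|χ|² dx / ∫|χ|² dx.
Gaussian moments (u = x − x₀): ∫u^(2j)·e^(−2au²) du = (2j−1)!!/(4a)^j · √(π/(2a)), odd powers integrate to 0; here √(π/(2a)) = 1.9694.
State is unnormalized: ∫|χ|² dx = 1.9694, and ∫χ*·V(x)·χ dx = 1.8337, so ⟨V⟩ = 1.8337 / 1.9694.
⟨V⟩ = 0.93109.

0.931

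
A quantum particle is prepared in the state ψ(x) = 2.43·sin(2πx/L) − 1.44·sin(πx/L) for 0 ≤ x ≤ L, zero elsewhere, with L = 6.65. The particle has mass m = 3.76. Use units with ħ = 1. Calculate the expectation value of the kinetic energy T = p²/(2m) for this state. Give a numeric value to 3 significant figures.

T = −(ħ²/2m) d²/dx², so ⟨T⟩ = −(ħ²/2m) ∫ ψ*·ψ'' dx / ∫|ψ|² dx; with m = 3.76.
d²/dx² sin(jπx/L) = −(jπ/L)²·sin(jπx/L); on 0 ≤ x ≤ L, ∫sin²(jπx/L) dx = L/2 and ∫sin(jπx/L)·sin(lπx/L) dx = 0 for j ≠ l, so only diagonal terms survive in ∫|ψ|² and ∫ψ·ψ″; ∫ψ·ψ′ dx = [ψ²/2] between the walls = 0.
State is unnormalized: ∫|ψ|² dx = 26.529, and ∫ψ*·(−ħ²/2m · ψ'') dx = 2.5354, so ⟨T⟩ = 2.5354 / 26.529.
⟨T⟩ = 0.095573.

0.0956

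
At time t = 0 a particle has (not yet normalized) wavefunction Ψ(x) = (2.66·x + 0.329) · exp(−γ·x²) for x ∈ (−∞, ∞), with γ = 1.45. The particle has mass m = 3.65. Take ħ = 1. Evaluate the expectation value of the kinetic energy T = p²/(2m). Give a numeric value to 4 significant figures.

T = −(ħ²/2m) d²/dx², so ⟨T⟩ = −(ħ²/2m) ∫ Ψ*·Ψ'' dx / ∫|Ψ|² dx; with m = 3.65.
Expand each integrand as polynomial × e^(−2γx²) and use ∫x^(2j)·e^(−2γx²) dx = (2j−1)!!/(4γ)^j · √(π/(2γ)), odd powers → 0; here √(π/(2γ)) = 1.0408. Differentiate with the product rule, d/dx e^(−γx²) = −2γx·e^(−γx²).
State is unnormalized: ∫|Ψ|² dx = 1.3824, and ∫Ψ*·(−ħ²/2m · Ψ'') dx = 0.77900, so ⟨T⟩ = 0.77900 / 1.3824.
⟨T⟩ = 0.56352.

0.5635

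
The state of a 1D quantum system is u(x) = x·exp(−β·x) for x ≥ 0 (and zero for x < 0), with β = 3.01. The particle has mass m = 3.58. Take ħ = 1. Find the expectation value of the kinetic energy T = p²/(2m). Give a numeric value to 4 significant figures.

1.265

T = −(ħ²/2m) d²/dx², so ⟨T⟩ = −(ħ²/2m) ∫ u*·u'' dx / ∫|u|² dx; with m = 3.58.
Differentiate x·exp(−β·x) with the product rule; every integrand then reduces to terms xʲ·e^(−2βx) on [0, ∞), with ∫₀^∞ xʲ·e^(−2βx) dx = j!/(2β)^(j+1).
State is unnormalized: ∫|u|² dx = 0.0091673, and ∫u*·(−ħ²/2m · u'') dx = 0.011600, so ⟨T⟩ = 0.011600 / 0.0091673.
⟨T⟩ = 1.2654.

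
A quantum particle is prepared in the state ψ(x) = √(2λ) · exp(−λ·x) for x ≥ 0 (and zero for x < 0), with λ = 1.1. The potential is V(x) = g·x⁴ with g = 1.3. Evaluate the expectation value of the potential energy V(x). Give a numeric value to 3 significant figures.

1.33

⟨V⟩ = ∫ V(x)·|ψ|² dx.
Every integrand reduces to terms xʲ·e^(−2λx) on [0, ∞); use ∫₀^∞ xʲ·e^(−2λx) dx = j!/(2λ)^(j+1).
⟨V⟩ = 1.3319.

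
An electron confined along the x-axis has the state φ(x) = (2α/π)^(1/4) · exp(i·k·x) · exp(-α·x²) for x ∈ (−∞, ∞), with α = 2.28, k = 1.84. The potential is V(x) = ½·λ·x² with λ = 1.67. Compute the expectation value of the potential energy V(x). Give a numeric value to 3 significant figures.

⟨V⟩ = ∫ V(x)·|φ|² dx.
Gaussian moments: ∫x^(2j)·e^(−2αx²) dx = (2j−1)!!/(4α)^j · √(π/(2α)), odd powers integrate to 0; here √(π/(2α)) = 0.83003.
⟨V⟩ = 0.091557.

0.0916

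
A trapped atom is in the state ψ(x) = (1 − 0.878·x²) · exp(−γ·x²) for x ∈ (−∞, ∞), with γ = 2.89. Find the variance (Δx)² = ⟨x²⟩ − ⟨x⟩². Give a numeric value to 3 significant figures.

0.0631

Compute ⟨x⟩ and ⟨x²⟩ separately, then (Δx)² = ⟨x²⟩ − ⟨x⟩².
Expand each integrand as polynomial × e^(−2γx²) and use ∫x^(2j)·e^(−2γx²) dx = (2j−1)!!/(4γ)^j · √(π/(2γ)), odd powers → 0; here √(π/(2γ)) = 0.73724.
Normalization: ∫|ψ|² dx = 0.63801.
⟨x⟩ = 0.0000 and ⟨x²⟩ = 0.063056.
(Δx)² = 0.063056 − (0.0000)² = 0.063056.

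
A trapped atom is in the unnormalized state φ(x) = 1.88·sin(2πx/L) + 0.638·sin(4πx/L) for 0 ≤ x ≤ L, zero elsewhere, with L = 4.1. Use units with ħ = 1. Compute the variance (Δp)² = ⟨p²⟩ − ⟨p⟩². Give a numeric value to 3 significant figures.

Compute ⟨p⟩ and ⟨p²⟩ separately; (Δp)² = ⟨p²⟩ − ⟨p⟩².
d²/dx² sin(jπx/L) = −(jπ/L)²·sin(jπx/L); on 0 ≤ x ≤ L, ∫sin²(jπx/L) dx = L/2 and ∫sin(jπx/L)·sin(lπx/L) dx = 0 for j ≠ l, so only diagonal terms survive in ∫|φ|² and ∫φ·φ″; ∫φ·φ′ dx = [φ²/2] between the walls = 0.
Normalization: ∫|φ|² dx = 8.0800.
⟨p⟩ = 0.0000 and ⟨p²⟩ = 3.0761.
(Δp)² = 3.0761 − (0.0000)² = 3.0761.

3.08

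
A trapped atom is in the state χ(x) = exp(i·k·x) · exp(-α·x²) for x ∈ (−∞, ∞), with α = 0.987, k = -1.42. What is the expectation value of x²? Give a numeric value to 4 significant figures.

⟨x²⟩ = ∫ x²·|χ|² dx / ∫|χ|² dx (integrals over the domain).
Gaussian moments: ∫x^(2j)·e^(−2αx²) dx = (2j−1)!!/(4α)^j · √(π/(2α)), odd powers integrate to 0; here √(π/(2α)) = 1.2615.
State is unnormalized: ∫|χ|² dx = 1.2615, and ∫χ*·x²·χ dx = 0.31954, so ⟨x²⟩ = 0.31954 / 1.2615.
⟨x²⟩ = 0.25329.

0.2533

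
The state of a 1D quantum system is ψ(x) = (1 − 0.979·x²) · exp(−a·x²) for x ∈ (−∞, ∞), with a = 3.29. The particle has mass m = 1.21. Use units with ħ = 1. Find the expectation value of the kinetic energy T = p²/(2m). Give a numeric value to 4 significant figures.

1.860

T = −(ħ²/2m) d²/dx², so ⟨T⟩ = −(ħ²/2m) ∫ ψ*·ψ'' dx / ∫|ψ|² dx; with m = 1.21.
Expand each integrand as polynomial × e^(−2ax²) and use ∫x^(2j)·e^(−2ax²) dx = (2j−1)!!/(4a)^j · √(π/(2a)), odd powers → 0; here √(π/(2a)) = 0.69097. Differentiate with the product rule, d/dx e^(−ax²) = −2ax·e^(−ax²).
State is unnormalized: ∫|ψ|² dx = 0.59964, and ∫ψ*·(−ħ²/2m · ψ'') dx = 1.1155, so ⟨T⟩ = 1.1155 / 0.59964.
⟨T⟩ = 1.8603.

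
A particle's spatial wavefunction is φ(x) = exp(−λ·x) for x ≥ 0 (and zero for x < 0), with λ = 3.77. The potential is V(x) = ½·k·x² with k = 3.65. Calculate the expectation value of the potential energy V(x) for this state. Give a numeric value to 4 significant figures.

0.06420

⟨V⟩ = ∫ V(x)·|φ|² dx / ∫|φ|² dx.
Every integrand reduces to terms xʲ·e^(−2λx) on [0, ∞); use ∫₀^∞ xʲ·e^(−2λx) dx = j!/(2λ)^(j+1).
State is unnormalized: ∫|φ|² dx = 0.13263, and ∫φ*·V(x)·φ dx = 0.0085149, so ⟨V⟩ = 0.0085149 / 0.13263.
⟨V⟩ = 0.064202.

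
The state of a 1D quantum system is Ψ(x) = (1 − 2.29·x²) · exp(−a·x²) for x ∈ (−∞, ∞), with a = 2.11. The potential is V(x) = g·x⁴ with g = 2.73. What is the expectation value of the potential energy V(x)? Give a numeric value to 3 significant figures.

0.146

⟨V⟩ = ∫ V(x)·|Ψ|² dx / ∫|Ψ|² dx.
Expand each integrand as polynomial × e^(−2ax²) and use ∫x^(2j)·e^(−2ax²) dx = (2j−1)!!/(4a)^j · √(π/(2a)), odd powers → 0; here √(π/(2a)) = 0.86282.
State is unnormalized: ∫|Ψ|² dx = 0.58516, and ∫Ψ*·V(x)·Ψ dx = 0.085648, so ⟨V⟩ = 0.085648 / 0.58516.
⟨V⟩ = 0.14637.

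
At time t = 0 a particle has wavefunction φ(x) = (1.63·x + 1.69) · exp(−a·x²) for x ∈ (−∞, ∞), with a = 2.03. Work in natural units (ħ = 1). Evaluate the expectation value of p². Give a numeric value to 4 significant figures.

p² φ = −ħ² d²φ/dx²; ⟨p²⟩ = −ħ² ∫ φ*·φ'' dx / ∫|φ|² dx.
Expand each integrand as polynomial × e^(−2ax²) and use ∫x^(2j)·e^(−2ax²) dx = (2j−1)!!/(4a)^j · √(π/(2a)), odd powers → 0; here √(π/(2a)) = 0.87965. Differentiate with the product rule, d/dx e^(−ax²) = −2ax·e^(−ax²).
State is unnormalized: ∫|φ|² dx = 2.8002, and ∫φ*·(−ħ² φ'') dx = 6.8530, so ⟨p²⟩ = 6.8530 / 2.8002.
⟨p²⟩ = 2.4473.

2.447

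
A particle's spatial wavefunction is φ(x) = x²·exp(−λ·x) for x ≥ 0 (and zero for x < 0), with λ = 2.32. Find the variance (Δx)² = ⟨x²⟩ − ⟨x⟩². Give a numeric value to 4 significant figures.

Compute ⟨x⟩ and ⟨x²⟩ separately, then (Δx)² = ⟨x²⟩ − ⟨x⟩².
Every integrand reduces to terms xʲ·e^(−2λx) on [0, ∞); use ∫₀^∞ xʲ·e^(−2λx) dx = j!/(2λ)^(j+1).
Normalization: ∫|φ|² dx = 0.011159.
⟨x⟩ = 1.0776 and ⟨x²⟩ = 1.3934.
(Δx)² = 1.3934 − (1.0776)² = 0.23224.

0.2322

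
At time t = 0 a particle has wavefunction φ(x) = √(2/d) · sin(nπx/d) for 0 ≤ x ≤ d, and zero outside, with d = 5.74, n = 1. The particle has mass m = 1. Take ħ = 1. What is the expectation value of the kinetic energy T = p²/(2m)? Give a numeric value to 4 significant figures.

T = −(ħ²/2m) d²/dx², so ⟨T⟩ = −(ħ²/2m) ∫ φ*·φ'' dx; with m = 1.
d/dx sin(nπx/d) = (nπ/d)·cos(nπx/d) and d²/dx² sin(nπx/d) = −(nπ/d)²·sin(nπx/d); on 0 ≤ x ≤ d, ∫sin²(nπx/d) dx = d/2 and ∫sin(nπx/d)·cos(nπx/d) dx = 0.
⟨T⟩ = 0.14978.

0.1498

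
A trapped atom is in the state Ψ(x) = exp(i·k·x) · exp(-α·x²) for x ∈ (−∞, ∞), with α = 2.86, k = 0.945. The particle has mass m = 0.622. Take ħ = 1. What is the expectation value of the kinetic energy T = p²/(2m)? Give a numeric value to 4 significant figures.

T = −(ħ²/2m) d²/dx², so ⟨T⟩ = −(ħ²/2m) ∫ Ψ*·Ψ'' dx / ∫|Ψ|² dx; with m = 0.622.
Gaussian moments: ∫x^(2j)·e^(−2αx²) dx = (2j−1)!!/(4α)^j · √(π/(2α)), odd powers integrate to 0; here √(π/(2α)) = 0.74110. Derivatives: Ψ′ = (ik − 2αx)·Ψ, Ψ″ = ((ik − 2αx)² − 2α)·Ψ; the odd-in-x pieces drop out.
State is unnormalized: ∫|Ψ|² dx = 0.74110, and ∫Ψ*·(−ħ²/2m · Ψ'') dx = 2.2358, so ⟨T⟩ = 2.2358 / 0.74110.
⟨T⟩ = 3.0169.

3.017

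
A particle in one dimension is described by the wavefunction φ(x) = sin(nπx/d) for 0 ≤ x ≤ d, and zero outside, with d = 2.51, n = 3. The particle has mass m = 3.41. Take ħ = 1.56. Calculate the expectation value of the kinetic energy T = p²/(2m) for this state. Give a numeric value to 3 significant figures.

T = −(ħ²/2m) d²/dx², so ⟨T⟩ = −(ħ²/2m) ∫ φ*·φ'' dx / ∫|φ|² dx; with m = 3.41.
d/dx sin(nπx/d) = (nπ/d)·cos(nπx/d) and d²/dx² sin(nπx/d) = −(nπ/d)²·sin(nπx/d); on 0 ≤ x ≤ d, ∫sin²(nπx/d) dx = d/2 and ∫sin(nπx/d)·cos(nπx/d) dx = 0.
State is unnormalized: ∫|φ|² dx = 1.2550, and ∫φ*·(−ħ²/2m · φ'') dx = 6.3140, so ⟨T⟩ = 6.3140 / 1.2550.
⟨T⟩ = 5.0311.

5.03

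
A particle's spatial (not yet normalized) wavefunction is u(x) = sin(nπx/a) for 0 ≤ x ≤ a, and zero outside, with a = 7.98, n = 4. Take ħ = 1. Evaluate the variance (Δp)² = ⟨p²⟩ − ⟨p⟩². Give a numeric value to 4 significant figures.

Compute ⟨p⟩ and ⟨p²⟩ separately; (Δp)² = ⟨p²⟩ − ⟨p⟩².
d/dx sin(nπx/a) = (nπ/a)·cos(nπx/a) and d²/dx² sin(nπx/a) = −(nπ/a)²·sin(nπx/a); on 0 ≤ x ≤ a, ∫sin²(nπx/a) dx = a/2 and ∫sin(nπx/a)·cos(nπx/a) dx = 0.
Normalization: ∫|u|² dx = 3.9900.
⟨p⟩ = 0.0000 and ⟨p²⟩ = 2.4798.
(Δp)² = 2.4798 − (0.0000)² = 2.4798.

2.480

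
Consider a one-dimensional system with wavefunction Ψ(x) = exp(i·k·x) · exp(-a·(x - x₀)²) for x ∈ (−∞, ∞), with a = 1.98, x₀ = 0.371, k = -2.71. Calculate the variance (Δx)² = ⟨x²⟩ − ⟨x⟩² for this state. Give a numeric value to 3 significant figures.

0.126

Compute ⟨x⟩ and ⟨x²⟩ separately, then (Δx)² = ⟨x²⟩ − ⟨x⟩².
Gaussian moments (u = x − x₀): ∫u^(2j)·e^(−2au²) du = (2j−1)!!/(4a)^j · √(π/(2a)), odd powers integrate to 0; here √(π/(2a)) = 0.89069.
Normalization: ∫|Ψ|² dx = 0.89069.
⟨x⟩ = 0.37100 and ⟨x²⟩ = 0.26390.
(Δx)² = 0.26390 − (0.37100)² = 0.12626.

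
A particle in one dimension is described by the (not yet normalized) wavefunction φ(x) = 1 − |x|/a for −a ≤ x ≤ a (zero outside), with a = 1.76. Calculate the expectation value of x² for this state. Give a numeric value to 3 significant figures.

0.310

⟨x²⟩ = ∫ x²·|φ|² dx / ∫|φ|² dx (integrals over the domain).
φ is even, so ∫ over [−a, a] = 2∫₀ᵃ with φ = 1 − x/a there: ∫₀ᵃ (1 − x/a)² dx = a/3, ∫₀ᵃ x²(1 − x/a)² dx = a³/30, ∫₀ᵃ x⁴(1 − x/a)² dx = a⁵/105.
State is unnormalized: ∫|φ|² dx = 1.1733, and ∫φ*·x²·φ dx = 0.36345, so ⟨x²⟩ = 0.36345 / 1.1733.
⟨x²⟩ = 0.30976.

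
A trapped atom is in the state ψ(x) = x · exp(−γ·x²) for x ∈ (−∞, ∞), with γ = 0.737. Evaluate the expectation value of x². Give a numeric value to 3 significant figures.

1.02

⟨x²⟩ = ∫ x²·|ψ|² dx / ∫|ψ|² dx (integrals over the domain).
Expand each integrand as polynomial × e^(−2γx²) and use ∫x^(2j)·e^(−2γx²) dx = (2j−1)!!/(4γ)^j · √(π/(2γ)), odd powers → 0; here √(π/(2γ)) = 1.4599.
State is unnormalized: ∫|ψ|² dx = 0.49522, and ∫ψ*·x²·ψ dx = 0.50396, so ⟨x²⟩ = 0.50396 / 0.49522.
⟨x²⟩ = 1.0176.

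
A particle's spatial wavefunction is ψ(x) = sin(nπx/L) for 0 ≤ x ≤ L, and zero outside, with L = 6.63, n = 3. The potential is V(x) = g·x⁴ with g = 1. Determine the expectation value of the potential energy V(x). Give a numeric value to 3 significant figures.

365.

⟨V⟩ = ∫ V(x)·|ψ|² dx / ∫|ψ|² dx.
With sin²θ = (1 − cos2θ)/2 on 0 ≤ x ≤ L: ∫sin²(nπx/L) dx = L/2, ∫x·sin²(nπx/L) dx = L²/4, ∫x²·sin²(nπx/L) dx = L³·(1/6 − 1/(4n²π²)); higher powers xᵏ the same way, integrating xᵏ·cos(2nπx/L) by parts.
State is unnormalized: ∫|ψ|² dx = 3.3150, and ∫ψ*·V(x)·ψ dx = 1210.2, so ⟨V⟩ = 1210.2 / 3.3150.
⟨V⟩ = 365.06.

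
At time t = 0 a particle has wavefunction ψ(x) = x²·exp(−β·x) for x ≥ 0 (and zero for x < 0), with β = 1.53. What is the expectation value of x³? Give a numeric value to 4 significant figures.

7.329

⟨x³⟩ = ∫ x³·|ψ|² dx / ∫|ψ|² dx (integrals over the domain).
Every integrand reduces to terms xʲ·e^(−2βx) on [0, ∞); use ∫₀^∞ xʲ·e^(−2βx) dx = j!/(2β)^(j+1).
State is unnormalized: ∫|ψ|² dx = 0.089455, and ∫ψ*·x³·ψ dx = 0.65563, so ⟨x³⟩ = 0.65563 / 0.089455.
⟨x³⟩ = 7.3292.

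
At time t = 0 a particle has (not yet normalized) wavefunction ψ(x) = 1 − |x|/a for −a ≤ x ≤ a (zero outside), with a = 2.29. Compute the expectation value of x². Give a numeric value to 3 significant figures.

⟨x²⟩ = ∫ x²·|ψ|² dx / ∫|ψ|² dx (integrals over the domain).
ψ is even, so ∫ over [−a, a] = 2∫₀ᵃ with ψ = 1 − x/a there: ∫₀ᵃ (1 − x/a)² dx = a/3, ∫₀ᵃ x²(1 − x/a)² dx = a³/30, ∫₀ᵃ x⁴(1 − x/a)² dx = a⁵/105.
State is unnormalized: ∫|ψ|² dx = 1.5267, and ∫ψ*·x²·ψ dx = 0.80060, so ⟨x²⟩ = 0.80060 / 1.5267.
⟨x²⟩ = 0.52441.

0.524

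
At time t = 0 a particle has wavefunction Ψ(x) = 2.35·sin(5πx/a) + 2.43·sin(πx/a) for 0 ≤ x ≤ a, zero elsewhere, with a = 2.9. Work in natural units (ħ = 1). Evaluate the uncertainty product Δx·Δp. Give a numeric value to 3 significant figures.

Δx = √(⟨x²⟩−⟨x⟩²), Δp = √(⟨p²⟩−⟨p⟩²).
On 0 ≤ x ≤ a (j ≠ l): ∫sin²(jπx/a) dx = a/2, ∫sin(jπx/a)·sin(lπx/a) dx = 0; diagonal moments ∫x·sin²(jπx/a) dx = a²/4, ∫x²·sin²(jπx/a) dx = a³·(1/6 − 1/(4j²π²)); cross terms ∫x·sin(jπx/a)·sin(lπx/a) dx = 0 for j + l even and −4jla²/(π²(j² − l²)²) for j + l odd, ∫x²·sin(jπx/a)·sin(lπx/a) dx = (−1)^(j+l)·4jla³/(π²(j² − l²)²); higher powers the same way via product-to-sum and parts. d²/dx² sin(jπx/a) = −(jπ/a)²·sin(jπx/a); on 0 ≤ x ≤ a, ∫sin²(jπx/a) dx = a/2 and ∫sin(jπx/a)·sin(lπx/a) dx = 0 for j ≠ l, so only diagonal terms survive in ∫|Ψ|² and ∫Ψ·Ψ″; ∫Ψ·Ψ′ dx = [Ψ²/2] between the walls = 0.
Normalization: ∫|Ψ|² dx = 16.570.
⟨x⟩ = 1.4500, ⟨x²⟩ = 2.6341 ⇒ Δx = 0.72910.
⟨p⟩ = 0.0000, ⟨p²⟩ = 14.785 ⇒ Δp = 3.8451.
Δx·Δp = 2.8035.

2.80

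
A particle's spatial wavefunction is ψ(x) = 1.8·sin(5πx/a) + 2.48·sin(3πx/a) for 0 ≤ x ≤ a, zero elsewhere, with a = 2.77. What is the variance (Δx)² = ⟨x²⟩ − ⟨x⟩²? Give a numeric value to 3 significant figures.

0.952

Compute ⟨x⟩ and ⟨x²⟩ separately, then (Δx)² = ⟨x²⟩ − ⟨x⟩².
On 0 ≤ x ≤ a (j ≠ l): ∫sin²(jπx/a) dx = a/2, ∫sin(jπx/a)·sin(lπx/a) dx = 0; diagonal moments ∫x·sin²(jπx/a) dx = a²/4, ∫x²·sin²(jπx/a) dx = a³·(1/6 − 1/(4j²π²)); cross terms ∫x·sin(jπx/a)·sin(lπx/a) dx = 0 for j + l even and −4jla²/(π²(j² − l²)²) for j + l odd, ∫x²·sin(jπx/a)·sin(lπx/a) dx = (−1)^(j+l)·4jla³/(π²(j² − l²)²); higher powers the same way via product-to-sum and parts.
Normalization: ∫|ψ|² dx = 13.006.
⟨x⟩ = 1.3850 and ⟨x²⟩ = 2.8705.
(Δx)² = 2.8705 − (1.3850)² = 0.95223.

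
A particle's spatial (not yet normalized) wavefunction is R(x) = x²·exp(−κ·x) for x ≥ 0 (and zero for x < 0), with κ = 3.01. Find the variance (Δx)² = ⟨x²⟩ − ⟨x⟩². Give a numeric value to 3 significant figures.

Compute ⟨x⟩ and ⟨x²⟩ separately, then (Δx)² = ⟨x²⟩ − ⟨x⟩².
Every integrand reduces to terms xʲ·e^(−2κx) on [0, ∞); use ∫₀^∞ xʲ·e^(−2κx) dx = j!/(2κ)^(j+1).
Normalization: ∫|R|² dx = 0.0030355.
⟨x⟩ = 0.83056 and ⟨x²⟩ = 0.82781.
(Δx)² = 0.82781 − (0.83056)² = 0.13797.

0.138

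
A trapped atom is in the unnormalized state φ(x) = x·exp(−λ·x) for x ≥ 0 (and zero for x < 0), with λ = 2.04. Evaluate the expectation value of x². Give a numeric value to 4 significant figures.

⟨x²⟩ = ∫ x²·|φ|² dx / ∫|φ|² dx (integrals over the domain).
Every integrand reduces to terms xʲ·e^(−2λx) on [0, ∞); use ∫₀^∞ xʲ·e^(−2λx) dx = j!/(2λ)^(j+1).
State is unnormalized: ∫|φ|² dx = 0.029448, and ∫φ*·x²·φ dx = 0.021228, so ⟨x²⟩ = 0.021228 / 0.029448.
⟨x²⟩ = 0.72088.

0.7209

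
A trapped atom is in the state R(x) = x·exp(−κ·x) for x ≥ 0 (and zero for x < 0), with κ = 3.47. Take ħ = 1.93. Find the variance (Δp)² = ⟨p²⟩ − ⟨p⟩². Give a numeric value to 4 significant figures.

Compute ⟨p⟩ and ⟨p²⟩ separately; (Δp)² = ⟨p²⟩ − ⟨p⟩².
Differentiate x·exp(−κ·x) with the product rule; every integrand then reduces to terms xʲ·e^(−2κx) on [0, ∞), with ∫₀^∞ xʲ·e^(−2κx) dx = j!/(2κ)^(j+1).
Normalization: ∫|R|² dx = 0.0059834.
⟨p⟩ = 0.0000 and ⟨p²⟩ = 44.851.
(Δp)² = 44.851 − (0.0000)² = 44.851.

44.85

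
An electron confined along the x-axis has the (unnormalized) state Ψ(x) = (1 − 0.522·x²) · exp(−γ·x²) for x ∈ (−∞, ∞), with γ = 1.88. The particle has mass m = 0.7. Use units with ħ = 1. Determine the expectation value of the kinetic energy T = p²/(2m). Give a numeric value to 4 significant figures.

1.798

T = −(ħ²/2m) d²/dx², so ⟨T⟩ = −(ħ²/2m) ∫ Ψ*·Ψ'' dx / ∫|Ψ|² dx; with m = 0.7.
Expand each integrand as polynomial × e^(−2γx²) and use ∫x^(2j)·e^(−2γx²) dx = (2j−1)!!/(4γ)^j · √(π/(2γ)), odd powers → 0; here √(π/(2γ)) = 0.91407. Differentiate with the product rule, d/dx e^(−γx²) = −2γx·e^(−γx²).
State is unnormalized: ∫|Ψ|² dx = 0.80039, and ∫Ψ*·(−ħ²/2m · Ψ'') dx = 1.4393, so ⟨T⟩ = 1.4393 / 0.80039.
⟨T⟩ = 1.7982.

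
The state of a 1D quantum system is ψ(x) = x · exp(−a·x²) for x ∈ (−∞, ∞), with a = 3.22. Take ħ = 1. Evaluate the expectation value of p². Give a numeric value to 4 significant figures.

p² ψ = −ħ² d²ψ/dx²; ⟨p²⟩ = −ħ² ∫ ψ*·ψ'' dx / ∫|ψ|² dx.
Expand each integrand as polynomial × e^(−2ax²) and use ∫x^(2j)·e^(−2ax²) dx = (2j−1)!!/(4a)^j · √(π/(2a)), odd powers → 0; here √(π/(2a)) = 0.69844. Differentiate with the product rule, d/dx e^(−ax²) = −2ax·e^(−ax²).
State is unnormalized: ∫|ψ|² dx = 0.054227, and ∫ψ*·(−ħ² ψ'') dx = 0.52383, so ⟨p²⟩ = 0.52383 / 0.054227.
⟨p²⟩ = 9.6600.

9.660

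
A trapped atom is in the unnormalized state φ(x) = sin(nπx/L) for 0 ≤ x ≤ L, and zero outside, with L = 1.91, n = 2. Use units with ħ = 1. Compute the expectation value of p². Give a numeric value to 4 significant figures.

10.82

p² φ = −ħ² d²φ/dx²; ⟨p²⟩ = −ħ² ∫ φ*·φ'' dx / ∫|φ|² dx.
d/dx sin(nπx/L) = (nπ/L)·cos(nπx/L) and d²/dx² sin(nπx/L) = −(nπ/L)²·sin(nπx/L); on 0 ≤ x ≤ L, ∫sin²(nπx/L) dx = L/2 and ∫sin(nπx/L)·cos(nπx/L) dx = 0.
State is unnormalized: ∫|φ|² dx = 0.95500, and ∫φ*·(−ħ² φ'') dx = 10.335, so ⟨p²⟩ = 10.335 / 0.95500.
⟨p²⟩ = 10.822.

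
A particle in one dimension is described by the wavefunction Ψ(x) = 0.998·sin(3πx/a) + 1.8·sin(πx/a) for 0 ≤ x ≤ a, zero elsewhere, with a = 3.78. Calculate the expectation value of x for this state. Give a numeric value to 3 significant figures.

1.89

⟨x⟩ = ∫ x·|Ψ|² dx / ∫|Ψ|² dx (integrals over the domain).
On 0 ≤ x ≤ a (j ≠ l): ∫sin²(jπx/a) dx = a/2, ∫sin(jπx/a)·sin(lπx/a) dx = 0; diagonal moments ∫x·sin²(jπx/a) dx = a²/4, ∫x²·sin²(jπx/a) dx = a³·(1/6 − 1/(4j²π²)); cross terms ∫x·sin(jπx/a)·sin(lπx/a) dx = 0 for j + l even and −4jla²/(π²(j² − l²)²) for j + l odd, ∫x²·sin(jπx/a)·sin(lπx/a) dx = (−1)^(j+l)·4jla³/(π²(j² − l²)²); higher powers the same way via product-to-sum and parts.
State is unnormalized: ∫|Ψ|² dx = 8.0060, and ∫Ψ*·x·Ψ dx = 15.131, so ⟨x⟩ = 15.131 / 8.0060.
⟨x⟩ = 1.8900.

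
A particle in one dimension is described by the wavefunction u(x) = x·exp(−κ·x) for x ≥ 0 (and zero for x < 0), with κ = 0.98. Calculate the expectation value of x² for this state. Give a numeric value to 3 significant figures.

3.12

⟨x²⟩ = ∫ x²·|u|² dx / ∫|u|² dx (integrals over the domain).
Every integrand reduces to terms xʲ·e^(−2κx) on [0, ∞); use ∫₀^∞ xʲ·e^(−2κx) dx = j!/(2κ)^(j+1).
State is unnormalized: ∫|u|² dx = 0.26562, and ∫u*·x²·u dx = 0.82972, so ⟨x²⟩ = 0.82972 / 0.26562.
⟨x²⟩ = 3.1237.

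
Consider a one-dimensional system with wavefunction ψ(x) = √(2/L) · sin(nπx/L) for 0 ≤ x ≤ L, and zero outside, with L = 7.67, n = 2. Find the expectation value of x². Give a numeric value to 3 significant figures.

18.9

⟨x²⟩ = ∫ x²·|ψ|² dx (integrals over the domain).
With sin²θ = (1 − cos2θ)/2 on 0 ≤ x ≤ L: ∫sin²(nπx/L) dx = L/2, ∫x·sin²(nπx/L) dx = L²/4, ∫x²·sin²(nπx/L) dx = L³·(1/6 − 1/(4n²π²)); higher powers xᵏ the same way, integrating xᵏ·cos(2nπx/L) by parts.
⟨x²⟩ = 18.865.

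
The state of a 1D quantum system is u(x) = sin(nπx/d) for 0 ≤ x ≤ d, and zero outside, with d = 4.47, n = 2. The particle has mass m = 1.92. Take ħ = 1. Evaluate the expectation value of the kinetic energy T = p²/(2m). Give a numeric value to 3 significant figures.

0.515

T = −(ħ²/2m) d²/dx², so ⟨T⟩ = −(ħ²/2m) ∫ u*·u'' dx / ∫|u|² dx; with m = 1.92.
d/dx sin(nπx/d) = (nπ/d)·cos(nπx/d) and d²/dx² sin(nπx/d) = −(nπ/d)²·sin(nπx/d); on 0 ≤ x ≤ d, ∫sin²(nπx/d) dx = d/2 and ∫sin(nπx/d)·cos(nπx/d) dx = 0.
State is unnormalized: ∫|u|² dx = 2.2350, and ∫u*·(−ħ²/2m · u'') dx = 1.1500, so ⟨T⟩ = 1.1500 / 2.2350.
⟨T⟩ = 0.51453.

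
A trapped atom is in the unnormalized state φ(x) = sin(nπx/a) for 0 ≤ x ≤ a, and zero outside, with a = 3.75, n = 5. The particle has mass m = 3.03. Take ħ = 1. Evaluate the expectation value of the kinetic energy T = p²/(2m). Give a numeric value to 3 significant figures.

T = −(ħ²/2m) d²/dx², so ⟨T⟩ = −(ħ²/2m) ∫ φ*·φ'' dx / ∫|φ|² dx; with m = 3.03.
d/dx sin(nπx/a) = (nπ/a)·cos(nπx/a) and d²/dx² sin(nπx/a) = −(nπ/a)²·sin(nπx/a); on 0 ≤ x ≤ a, ∫sin²(nπx/a) dx = a/2 and ∫sin(nπx/a)·cos(nπx/a) dx = 0.
State is unnormalized: ∫|φ|² dx = 1.8750, and ∫φ*·(−ħ²/2m · φ'') dx = 5.4288, so ⟨T⟩ = 5.4288 / 1.8750.
⟨T⟩ = 2.8954.

2.90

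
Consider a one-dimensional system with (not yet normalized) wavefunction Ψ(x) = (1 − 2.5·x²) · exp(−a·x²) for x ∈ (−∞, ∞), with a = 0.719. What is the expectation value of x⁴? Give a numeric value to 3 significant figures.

4.45

⟨x⁴⟩ = ∫ x⁴·|Ψ|² dx / ∫|Ψ|² dx (integrals over the domain).
Expand each integrand as polynomial × e^(−2ax²) and use ∫x^(2j)·e^(−2ax²) dx = (2j−1)!!/(4a)^j · √(π/(2a)), odd powers → 0; here √(π/(2a)) = 1.4781.
State is unnormalized: ∫|Ψ|² dx = 2.2590, and ∫Ψ*·x⁴·Ψ dx = 10.054, so ⟨x⁴⟩ = 10.054 / 2.2590.
⟨x⁴⟩ = 4.4506.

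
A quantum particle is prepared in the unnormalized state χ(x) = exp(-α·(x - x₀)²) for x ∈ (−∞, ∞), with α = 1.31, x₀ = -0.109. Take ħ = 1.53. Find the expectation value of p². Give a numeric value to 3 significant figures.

p² χ = −ħ² d²χ/dx²; ⟨p²⟩ = −ħ² ∫ χ*·χ'' dx / ∫|χ|² dx.
Gaussian moments (u = x − x₀): ∫u^(2j)·e^(−2αu²) du = (2j−1)!!/(4α)^j · √(π/(2α)), odd powers integrate to 0; here √(π/(2α)) = 1.0950. Derivatives: d/dx e^(−αu²) = −2αu·e^(−αu²), d²/dx² e^(−αu²) = (4α²u² − 2α)·e^(−αu²).
State is unnormalized: ∫|χ|² dx = 1.0950, and ∫χ*·(−ħ² χ'') dx = 3.3580, so ⟨p²⟩ = 3.3580 / 1.0950.
⟨p²⟩ = 3.0666.

3.07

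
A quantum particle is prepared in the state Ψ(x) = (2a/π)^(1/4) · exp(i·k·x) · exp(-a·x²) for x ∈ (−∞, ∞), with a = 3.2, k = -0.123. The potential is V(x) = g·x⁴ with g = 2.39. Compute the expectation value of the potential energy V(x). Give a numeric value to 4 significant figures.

0.04376

⟨V⟩ = ∫ V(x)·|Ψ|² dx.
Gaussian moments: ∫x^(2j)·e^(−2ax²) dx = (2j−1)!!/(4a)^j · √(π/(2a)), odd powers integrate to 0; here √(π/(2a)) = 0.70062.
⟨V⟩ = 0.043762.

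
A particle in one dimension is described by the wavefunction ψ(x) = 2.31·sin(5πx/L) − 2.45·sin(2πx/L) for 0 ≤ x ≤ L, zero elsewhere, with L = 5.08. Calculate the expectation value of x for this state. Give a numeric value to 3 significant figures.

⟨x⟩ = ∫ x·|ψ|² dx / ∫|ψ|² dx (integrals over the domain).
On 0 ≤ x ≤ L (j ≠ l): ∫sin²(jπx/L) dx = L/2, ∫sin(jπx/L)·sin(lπx/L) dx = 0; diagonal moments ∫x·sin²(jπx/L) dx = L²/4, ∫x²·sin²(jπx/L) dx = L³·(1/6 − 1/(4j²π²)); cross terms ∫x·sin(jπx/L)·sin(lπx/L) dx = 0 for j + l even and −4jlL²/(π²(j² − l²)²) for j + l odd, ∫x²·sin(jπx/L)·sin(lπx/L) dx = (−1)^(j+l)·4jlL³/(π²(j² − l²)²); higher powers the same way via product-to-sum and parts.
State is unnormalized: ∫|ψ|² dx = 28.800, and ∫ψ*·x·ψ dx = 75.837, so ⟨x⟩ = 75.837 / 28.800.
⟨x⟩ = 2.6332.

2.63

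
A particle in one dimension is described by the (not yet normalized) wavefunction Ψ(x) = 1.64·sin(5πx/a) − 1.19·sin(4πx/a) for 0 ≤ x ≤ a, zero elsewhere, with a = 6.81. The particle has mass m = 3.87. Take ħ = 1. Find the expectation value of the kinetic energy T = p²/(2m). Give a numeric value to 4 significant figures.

0.6020

T = −(ħ²/2m) d²/dx², so ⟨T⟩ = −(ħ²/2m) ∫ Ψ*·Ψ'' dx / ∫|Ψ|² dx; with m = 3.87.
d²/dx² sin(jπx/a) = −(jπ/a)²·sin(jπx/a); on 0 ≤ x ≤ a, ∫sin²(jπx/a) dx = a/2 and ∫sin(jπx/a)·sin(lπx/a) dx = 0 for j ≠ l, so only diagonal terms survive in ∫|Ψ|² and ∫Ψ·Ψ″; ∫Ψ·Ψ′ dx = [Ψ²/2] between the walls = 0.
State is unnormalized: ∫|Ψ|² dx = 13.980, and ∫Ψ*·(−ħ²/2m · Ψ'') dx = 8.4165, so ⟨T⟩ = 8.4165 / 13.980.
⟨T⟩ = 0.60204.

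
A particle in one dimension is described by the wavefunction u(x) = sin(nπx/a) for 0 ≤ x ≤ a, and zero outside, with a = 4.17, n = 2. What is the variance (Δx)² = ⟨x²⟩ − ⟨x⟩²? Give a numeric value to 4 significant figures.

Compute ⟨x⟩ and ⟨x²⟩ separately, then (Δx)² = ⟨x²⟩ − ⟨x⟩².
With sin²θ = (1 − cos2θ)/2 on 0 ≤ x ≤ a: ∫sin²(nπx/a) dx = a/2, ∫x·sin²(nπx/a) dx = a²/4, ∫x²·sin²(nπx/a) dx = a³·(1/6 − 1/(4n²π²)); higher powers xᵏ the same way, integrating xᵏ·cos(2nπx/a) by parts.
Normalization: ∫|u|² dx = 2.0850.
⟨x⟩ = 2.0850 and ⟨x²⟩ = 5.5761.
(Δx)² = 5.5761 − (2.0850)² = 1.2288.

1.229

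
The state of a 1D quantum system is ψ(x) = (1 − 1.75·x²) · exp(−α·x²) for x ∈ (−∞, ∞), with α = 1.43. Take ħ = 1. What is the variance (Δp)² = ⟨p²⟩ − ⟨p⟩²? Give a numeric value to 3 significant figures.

4.85

Compute ⟨p⟩ and ⟨p²⟩ separately; (Δp)² = ⟨p²⟩ − ⟨p⟩².
Expand each integrand as polynomial × e^(−2αx²) and use ∫x^(2j)·e^(−2αx²) dx = (2j−1)!!/(4α)^j · √(π/(2α)), odd powers → 0; here √(π/(2α)) = 1.0481. Differentiate with the product rule, d/dx e^(−αx²) = −2αx·e^(−αx²).
Normalization: ∫|ψ|² dx = 0.70107.
⟨p⟩ = 0.0000 and ⟨p²⟩ = 4.8466.
(Δp)² = 4.8466 − (0.0000)² = 4.8466.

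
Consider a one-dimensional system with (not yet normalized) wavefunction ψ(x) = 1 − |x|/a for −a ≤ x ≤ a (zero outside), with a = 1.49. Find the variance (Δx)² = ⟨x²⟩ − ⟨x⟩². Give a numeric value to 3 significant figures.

Compute ⟨x⟩ and ⟨x²⟩ separately, then (Δx)² = ⟨x²⟩ − ⟨x⟩².
ψ is even, so ∫ over [−a, a] = 2∫₀ᵃ with ψ = 1 − x/a there: ∫₀ᵃ (1 − x/a)² dx = a/3, ∫₀ᵃ x²(1 − x/a)² dx = a³/30, ∫₀ᵃ x⁴(1 − x/a)² dx = a⁵/105.
Normalization: ∫|ψ|² dx = 0.99333.
⟨x⟩ = 0.0000 and ⟨x²⟩ = 0.22201.
(Δx)² = 0.22201 − (0.0000)² = 0.22201.

0.222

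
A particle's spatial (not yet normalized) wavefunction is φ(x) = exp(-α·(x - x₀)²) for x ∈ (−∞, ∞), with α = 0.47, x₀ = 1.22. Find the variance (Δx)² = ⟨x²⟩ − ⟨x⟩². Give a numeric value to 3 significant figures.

Compute ⟨x⟩ and ⟨x²⟩ separately, then (Δx)² = ⟨x²⟩ − ⟨x⟩².
Gaussian moments (u = x − x₀): ∫u^(2j)·e^(−2αu²) du = (2j−1)!!/(4α)^j · √(π/(2α)), odd powers integrate to 0; here √(π/(2α)) = 1.8281.
Normalization: ∫|φ|² dx = 1.8281.
⟨x⟩ = 1.2200 and ⟨x²⟩ = 2.0203.
(Δx)² = 2.0203 − (1.2200)² = 0.53191.

0.532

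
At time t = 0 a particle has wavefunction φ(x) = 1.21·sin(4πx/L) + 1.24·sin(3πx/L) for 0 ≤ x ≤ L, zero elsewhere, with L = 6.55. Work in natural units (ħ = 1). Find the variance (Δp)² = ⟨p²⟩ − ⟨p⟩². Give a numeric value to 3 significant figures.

Compute ⟨p⟩ and ⟨p²⟩ separately; (Δp)² = ⟨p²⟩ − ⟨p⟩².
d²/dx² sin(jπx/L) = −(jπ/L)²·sin(jπx/L); on 0 ≤ x ≤ L, ∫sin²(jπx/L) dx = L/2 and ∫sin(jπx/L)·sin(lπx/L) dx = 0 for j ≠ l, so only diagonal terms survive in ∫|φ|² and ∫φ·φ″; ∫φ·φ′ dx = [φ²/2] between the walls = 0.
Normalization: ∫|φ|² dx = 9.8306.
⟨p⟩ = 0.0000 and ⟨p²⟩ = 2.8559.
(Δp)² = 2.8559 − (0.0000)² = 2.8559.

2.86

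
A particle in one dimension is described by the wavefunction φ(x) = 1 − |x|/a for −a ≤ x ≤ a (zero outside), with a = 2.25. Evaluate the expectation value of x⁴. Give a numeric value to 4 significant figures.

⟨x⁴⟩ = ∫ x⁴·|φ|² dx / ∫|φ|² dx (integrals over the domain).
φ is even, so ∫ over [−a, a] = 2∫₀ᵃ with φ = 1 − x/a there: ∫₀ᵃ (1 − x/a)² dx = a/3, ∫₀ᵃ x²(1 − x/a)² dx = a³/30, ∫₀ᵃ x⁴(1 − x/a)² dx = a⁵/105.
State is unnormalized: ∫|φ|² dx = 1.5000, and ∫φ*·x⁴·φ dx = 1.0984, so ⟨x⁴⟩ = 1.0984 / 1.5000.
⟨x⁴⟩ = 0.73225.

0.7323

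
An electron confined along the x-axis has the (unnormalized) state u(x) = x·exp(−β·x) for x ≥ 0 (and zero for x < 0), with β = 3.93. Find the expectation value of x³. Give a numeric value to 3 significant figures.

0.124

⟨x³⟩ = ∫ x³·|u|² dx / ∫|u|² dx (integrals over the domain).
Every integrand reduces to terms xʲ·e^(−2βx) on [0, ∞); use ∫₀^∞ xʲ·e^(−2βx) dx = j!/(2β)^(j+1).
State is unnormalized: ∫|u|² dx = 0.0041187, and ∫u*·x³·u dx = 0.00050892, so ⟨x³⟩ = 0.00050892 / 0.0041187.
⟨x³⟩ = 0.12356.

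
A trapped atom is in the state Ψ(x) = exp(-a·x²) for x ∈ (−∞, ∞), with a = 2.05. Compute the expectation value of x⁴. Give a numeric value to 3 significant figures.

0.0446

⟨x⁴⟩ = ∫ x⁴·|Ψ|² dx / ∫|Ψ|² dx (integrals over the domain).
Gaussian moments: ∫x^(2j)·e^(−2ax²) dx = (2j−1)!!/(4a)^j · √(π/(2a)), odd powers integrate to 0; here √(π/(2a)) = 0.87535.
State is unnormalized: ∫|Ψ|² dx = 0.87535, and ∫Ψ*·x⁴·Ψ dx = 0.039055, so ⟨x⁴⟩ = 0.039055 / 0.87535.
⟨x⁴⟩ = 0.044616.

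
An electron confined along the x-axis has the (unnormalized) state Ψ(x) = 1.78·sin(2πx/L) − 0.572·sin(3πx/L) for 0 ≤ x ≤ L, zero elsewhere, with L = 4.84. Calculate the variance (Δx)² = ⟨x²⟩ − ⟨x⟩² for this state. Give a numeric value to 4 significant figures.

Compute ⟨x⟩ and ⟨x²⟩ separately, then (Δx)² = ⟨x²⟩ − ⟨x⟩².
On 0 ≤ x ≤ L (j ≠ l): ∫sin²(jπx/L) dx = L/2, ∫sin(jπx/L)·sin(lπx/L) dx = 0; diagonal moments ∫x·sin²(jπx/L) dx = L²/4, ∫x²·sin²(jπx/L) dx = L³·(1/6 − 1/(4j²π²)); cross terms ∫x·sin(jπx/L)·sin(lπx/L) dx = 0 for j + l even and −4jlL²/(π²(j² − l²)²) for j + l odd, ∫x²·sin(jπx/L)·sin(lπx/L) dx = (−1)^(j+l)·4jlL³/(π²(j² − l²)²); higher powers the same way via product-to-sum and parts.
Normalization: ∫|Ψ|² dx = 8.4593.
⟨x⟩ = 2.9685 and ⟨x²⟩ = 10.182.
(Δx)² = 10.182 − (2.9685)² = 1.3700.

1.370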